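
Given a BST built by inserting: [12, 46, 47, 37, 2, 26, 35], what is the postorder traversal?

Tree insertion order: [12, 46, 47, 37, 2, 26, 35]
Tree (level-order array): [12, 2, 46, None, None, 37, 47, 26, None, None, None, None, 35]
Postorder traversal: [2, 35, 26, 37, 47, 46, 12]


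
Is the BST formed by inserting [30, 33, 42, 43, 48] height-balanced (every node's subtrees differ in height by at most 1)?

Tree (level-order array): [30, None, 33, None, 42, None, 43, None, 48]
Definition: a tree is height-balanced if, at every node, |h(left) - h(right)| <= 1 (empty subtree has height -1).
Bottom-up per-node check:
  node 48: h_left=-1, h_right=-1, diff=0 [OK], height=0
  node 43: h_left=-1, h_right=0, diff=1 [OK], height=1
  node 42: h_left=-1, h_right=1, diff=2 [FAIL (|-1-1|=2 > 1)], height=2
  node 33: h_left=-1, h_right=2, diff=3 [FAIL (|-1-2|=3 > 1)], height=3
  node 30: h_left=-1, h_right=3, diff=4 [FAIL (|-1-3|=4 > 1)], height=4
Node 42 violates the condition: |-1 - 1| = 2 > 1.
Result: Not balanced


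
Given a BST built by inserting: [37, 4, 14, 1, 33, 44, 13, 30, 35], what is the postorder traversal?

Tree insertion order: [37, 4, 14, 1, 33, 44, 13, 30, 35]
Tree (level-order array): [37, 4, 44, 1, 14, None, None, None, None, 13, 33, None, None, 30, 35]
Postorder traversal: [1, 13, 30, 35, 33, 14, 4, 44, 37]


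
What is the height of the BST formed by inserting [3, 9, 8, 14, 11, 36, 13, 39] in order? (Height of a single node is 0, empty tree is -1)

Insertion order: [3, 9, 8, 14, 11, 36, 13, 39]
Tree (level-order array): [3, None, 9, 8, 14, None, None, 11, 36, None, 13, None, 39]
Compute height bottom-up (empty subtree = -1):
  height(8) = 1 + max(-1, -1) = 0
  height(13) = 1 + max(-1, -1) = 0
  height(11) = 1 + max(-1, 0) = 1
  height(39) = 1 + max(-1, -1) = 0
  height(36) = 1 + max(-1, 0) = 1
  height(14) = 1 + max(1, 1) = 2
  height(9) = 1 + max(0, 2) = 3
  height(3) = 1 + max(-1, 3) = 4
Height = 4


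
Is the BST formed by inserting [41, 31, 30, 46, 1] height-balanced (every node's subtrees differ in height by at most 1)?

Tree (level-order array): [41, 31, 46, 30, None, None, None, 1]
Definition: a tree is height-balanced if, at every node, |h(left) - h(right)| <= 1 (empty subtree has height -1).
Bottom-up per-node check:
  node 1: h_left=-1, h_right=-1, diff=0 [OK], height=0
  node 30: h_left=0, h_right=-1, diff=1 [OK], height=1
  node 31: h_left=1, h_right=-1, diff=2 [FAIL (|1--1|=2 > 1)], height=2
  node 46: h_left=-1, h_right=-1, diff=0 [OK], height=0
  node 41: h_left=2, h_right=0, diff=2 [FAIL (|2-0|=2 > 1)], height=3
Node 31 violates the condition: |1 - -1| = 2 > 1.
Result: Not balanced


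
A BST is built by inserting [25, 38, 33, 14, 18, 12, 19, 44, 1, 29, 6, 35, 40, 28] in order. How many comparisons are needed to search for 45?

Search path for 45: 25 -> 38 -> 44
Found: False
Comparisons: 3


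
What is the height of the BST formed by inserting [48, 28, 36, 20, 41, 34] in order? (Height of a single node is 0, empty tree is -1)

Insertion order: [48, 28, 36, 20, 41, 34]
Tree (level-order array): [48, 28, None, 20, 36, None, None, 34, 41]
Compute height bottom-up (empty subtree = -1):
  height(20) = 1 + max(-1, -1) = 0
  height(34) = 1 + max(-1, -1) = 0
  height(41) = 1 + max(-1, -1) = 0
  height(36) = 1 + max(0, 0) = 1
  height(28) = 1 + max(0, 1) = 2
  height(48) = 1 + max(2, -1) = 3
Height = 3


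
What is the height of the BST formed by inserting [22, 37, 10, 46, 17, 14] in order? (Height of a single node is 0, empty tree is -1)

Insertion order: [22, 37, 10, 46, 17, 14]
Tree (level-order array): [22, 10, 37, None, 17, None, 46, 14]
Compute height bottom-up (empty subtree = -1):
  height(14) = 1 + max(-1, -1) = 0
  height(17) = 1 + max(0, -1) = 1
  height(10) = 1 + max(-1, 1) = 2
  height(46) = 1 + max(-1, -1) = 0
  height(37) = 1 + max(-1, 0) = 1
  height(22) = 1 + max(2, 1) = 3
Height = 3


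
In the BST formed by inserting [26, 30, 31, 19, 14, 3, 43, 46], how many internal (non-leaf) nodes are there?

Tree built from: [26, 30, 31, 19, 14, 3, 43, 46]
Tree (level-order array): [26, 19, 30, 14, None, None, 31, 3, None, None, 43, None, None, None, 46]
Rule: An internal node has at least one child.
Per-node child counts:
  node 26: 2 child(ren)
  node 19: 1 child(ren)
  node 14: 1 child(ren)
  node 3: 0 child(ren)
  node 30: 1 child(ren)
  node 31: 1 child(ren)
  node 43: 1 child(ren)
  node 46: 0 child(ren)
Matching nodes: [26, 19, 14, 30, 31, 43]
Count of internal (non-leaf) nodes: 6


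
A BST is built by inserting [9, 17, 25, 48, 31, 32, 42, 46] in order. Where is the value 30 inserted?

Starting tree (level order): [9, None, 17, None, 25, None, 48, 31, None, None, 32, None, 42, None, 46]
Insertion path: 9 -> 17 -> 25 -> 48 -> 31
Result: insert 30 as left child of 31
Final tree (level order): [9, None, 17, None, 25, None, 48, 31, None, 30, 32, None, None, None, 42, None, 46]


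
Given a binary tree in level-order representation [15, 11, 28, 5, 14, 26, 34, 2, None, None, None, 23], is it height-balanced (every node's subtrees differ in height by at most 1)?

Tree (level-order array): [15, 11, 28, 5, 14, 26, 34, 2, None, None, None, 23]
Definition: a tree is height-balanced if, at every node, |h(left) - h(right)| <= 1 (empty subtree has height -1).
Bottom-up per-node check:
  node 2: h_left=-1, h_right=-1, diff=0 [OK], height=0
  node 5: h_left=0, h_right=-1, diff=1 [OK], height=1
  node 14: h_left=-1, h_right=-1, diff=0 [OK], height=0
  node 11: h_left=1, h_right=0, diff=1 [OK], height=2
  node 23: h_left=-1, h_right=-1, diff=0 [OK], height=0
  node 26: h_left=0, h_right=-1, diff=1 [OK], height=1
  node 34: h_left=-1, h_right=-1, diff=0 [OK], height=0
  node 28: h_left=1, h_right=0, diff=1 [OK], height=2
  node 15: h_left=2, h_right=2, diff=0 [OK], height=3
All nodes satisfy the balance condition.
Result: Balanced


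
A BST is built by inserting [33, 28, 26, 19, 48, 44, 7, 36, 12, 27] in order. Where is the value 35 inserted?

Starting tree (level order): [33, 28, 48, 26, None, 44, None, 19, 27, 36, None, 7, None, None, None, None, None, None, 12]
Insertion path: 33 -> 48 -> 44 -> 36
Result: insert 35 as left child of 36
Final tree (level order): [33, 28, 48, 26, None, 44, None, 19, 27, 36, None, 7, None, None, None, 35, None, None, 12]


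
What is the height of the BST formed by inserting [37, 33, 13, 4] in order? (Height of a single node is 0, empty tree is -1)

Insertion order: [37, 33, 13, 4]
Tree (level-order array): [37, 33, None, 13, None, 4]
Compute height bottom-up (empty subtree = -1):
  height(4) = 1 + max(-1, -1) = 0
  height(13) = 1 + max(0, -1) = 1
  height(33) = 1 + max(1, -1) = 2
  height(37) = 1 + max(2, -1) = 3
Height = 3


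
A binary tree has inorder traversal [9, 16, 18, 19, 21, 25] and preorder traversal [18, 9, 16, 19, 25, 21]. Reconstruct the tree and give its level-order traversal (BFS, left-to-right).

Inorder:  [9, 16, 18, 19, 21, 25]
Preorder: [18, 9, 16, 19, 25, 21]
Algorithm: preorder visits root first, so consume preorder in order;
for each root, split the current inorder slice at that value into
left-subtree inorder and right-subtree inorder, then recurse.
Recursive splits:
  root=18; inorder splits into left=[9, 16], right=[19, 21, 25]
  root=9; inorder splits into left=[], right=[16]
  root=16; inorder splits into left=[], right=[]
  root=19; inorder splits into left=[], right=[21, 25]
  root=25; inorder splits into left=[21], right=[]
  root=21; inorder splits into left=[], right=[]
Reconstructed level-order: [18, 9, 19, 16, 25, 21]


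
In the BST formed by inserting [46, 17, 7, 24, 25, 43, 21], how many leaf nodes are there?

Tree built from: [46, 17, 7, 24, 25, 43, 21]
Tree (level-order array): [46, 17, None, 7, 24, None, None, 21, 25, None, None, None, 43]
Rule: A leaf has 0 children.
Per-node child counts:
  node 46: 1 child(ren)
  node 17: 2 child(ren)
  node 7: 0 child(ren)
  node 24: 2 child(ren)
  node 21: 0 child(ren)
  node 25: 1 child(ren)
  node 43: 0 child(ren)
Matching nodes: [7, 21, 43]
Count of leaf nodes: 3


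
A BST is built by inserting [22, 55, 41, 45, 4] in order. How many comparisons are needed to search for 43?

Search path for 43: 22 -> 55 -> 41 -> 45
Found: False
Comparisons: 4


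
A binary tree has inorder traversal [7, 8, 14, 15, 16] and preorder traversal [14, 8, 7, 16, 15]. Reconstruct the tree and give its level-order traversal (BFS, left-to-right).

Inorder:  [7, 8, 14, 15, 16]
Preorder: [14, 8, 7, 16, 15]
Algorithm: preorder visits root first, so consume preorder in order;
for each root, split the current inorder slice at that value into
left-subtree inorder and right-subtree inorder, then recurse.
Recursive splits:
  root=14; inorder splits into left=[7, 8], right=[15, 16]
  root=8; inorder splits into left=[7], right=[]
  root=7; inorder splits into left=[], right=[]
  root=16; inorder splits into left=[15], right=[]
  root=15; inorder splits into left=[], right=[]
Reconstructed level-order: [14, 8, 16, 7, 15]


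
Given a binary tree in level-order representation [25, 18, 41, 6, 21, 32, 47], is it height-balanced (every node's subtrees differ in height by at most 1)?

Tree (level-order array): [25, 18, 41, 6, 21, 32, 47]
Definition: a tree is height-balanced if, at every node, |h(left) - h(right)| <= 1 (empty subtree has height -1).
Bottom-up per-node check:
  node 6: h_left=-1, h_right=-1, diff=0 [OK], height=0
  node 21: h_left=-1, h_right=-1, diff=0 [OK], height=0
  node 18: h_left=0, h_right=0, diff=0 [OK], height=1
  node 32: h_left=-1, h_right=-1, diff=0 [OK], height=0
  node 47: h_left=-1, h_right=-1, diff=0 [OK], height=0
  node 41: h_left=0, h_right=0, diff=0 [OK], height=1
  node 25: h_left=1, h_right=1, diff=0 [OK], height=2
All nodes satisfy the balance condition.
Result: Balanced


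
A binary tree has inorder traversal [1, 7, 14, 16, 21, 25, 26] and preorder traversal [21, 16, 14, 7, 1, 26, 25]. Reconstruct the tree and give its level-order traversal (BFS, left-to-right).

Inorder:  [1, 7, 14, 16, 21, 25, 26]
Preorder: [21, 16, 14, 7, 1, 26, 25]
Algorithm: preorder visits root first, so consume preorder in order;
for each root, split the current inorder slice at that value into
left-subtree inorder and right-subtree inorder, then recurse.
Recursive splits:
  root=21; inorder splits into left=[1, 7, 14, 16], right=[25, 26]
  root=16; inorder splits into left=[1, 7, 14], right=[]
  root=14; inorder splits into left=[1, 7], right=[]
  root=7; inorder splits into left=[1], right=[]
  root=1; inorder splits into left=[], right=[]
  root=26; inorder splits into left=[25], right=[]
  root=25; inorder splits into left=[], right=[]
Reconstructed level-order: [21, 16, 26, 14, 25, 7, 1]


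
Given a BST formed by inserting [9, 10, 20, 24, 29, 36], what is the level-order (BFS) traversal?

Tree insertion order: [9, 10, 20, 24, 29, 36]
Tree (level-order array): [9, None, 10, None, 20, None, 24, None, 29, None, 36]
BFS from the root, enqueuing left then right child of each popped node:
  queue [9] -> pop 9, enqueue [10], visited so far: [9]
  queue [10] -> pop 10, enqueue [20], visited so far: [9, 10]
  queue [20] -> pop 20, enqueue [24], visited so far: [9, 10, 20]
  queue [24] -> pop 24, enqueue [29], visited so far: [9, 10, 20, 24]
  queue [29] -> pop 29, enqueue [36], visited so far: [9, 10, 20, 24, 29]
  queue [36] -> pop 36, enqueue [none], visited so far: [9, 10, 20, 24, 29, 36]
Result: [9, 10, 20, 24, 29, 36]


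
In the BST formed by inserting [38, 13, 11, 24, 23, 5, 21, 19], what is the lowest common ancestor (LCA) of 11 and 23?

Tree insertion order: [38, 13, 11, 24, 23, 5, 21, 19]
Tree (level-order array): [38, 13, None, 11, 24, 5, None, 23, None, None, None, 21, None, 19]
In a BST, the LCA of p=11, q=23 is the first node v on the
root-to-leaf path with p <= v <= q (go left if both < v, right if both > v).
Walk from root:
  at 38: both 11 and 23 < 38, go left
  at 13: 11 <= 13 <= 23, this is the LCA
LCA = 13


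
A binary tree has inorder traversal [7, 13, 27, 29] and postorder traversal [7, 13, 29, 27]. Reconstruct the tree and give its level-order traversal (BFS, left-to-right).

Inorder:   [7, 13, 27, 29]
Postorder: [7, 13, 29, 27]
Algorithm: postorder visits root last, so walk postorder right-to-left;
each value is the root of the current inorder slice — split it at that
value, recurse on the right subtree first, then the left.
Recursive splits:
  root=27; inorder splits into left=[7, 13], right=[29]
  root=29; inorder splits into left=[], right=[]
  root=13; inorder splits into left=[7], right=[]
  root=7; inorder splits into left=[], right=[]
Reconstructed level-order: [27, 13, 29, 7]


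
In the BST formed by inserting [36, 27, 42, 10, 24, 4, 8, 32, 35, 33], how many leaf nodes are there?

Tree built from: [36, 27, 42, 10, 24, 4, 8, 32, 35, 33]
Tree (level-order array): [36, 27, 42, 10, 32, None, None, 4, 24, None, 35, None, 8, None, None, 33]
Rule: A leaf has 0 children.
Per-node child counts:
  node 36: 2 child(ren)
  node 27: 2 child(ren)
  node 10: 2 child(ren)
  node 4: 1 child(ren)
  node 8: 0 child(ren)
  node 24: 0 child(ren)
  node 32: 1 child(ren)
  node 35: 1 child(ren)
  node 33: 0 child(ren)
  node 42: 0 child(ren)
Matching nodes: [8, 24, 33, 42]
Count of leaf nodes: 4


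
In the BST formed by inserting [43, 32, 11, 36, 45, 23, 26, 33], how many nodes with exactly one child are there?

Tree built from: [43, 32, 11, 36, 45, 23, 26, 33]
Tree (level-order array): [43, 32, 45, 11, 36, None, None, None, 23, 33, None, None, 26]
Rule: These are nodes with exactly 1 non-null child.
Per-node child counts:
  node 43: 2 child(ren)
  node 32: 2 child(ren)
  node 11: 1 child(ren)
  node 23: 1 child(ren)
  node 26: 0 child(ren)
  node 36: 1 child(ren)
  node 33: 0 child(ren)
  node 45: 0 child(ren)
Matching nodes: [11, 23, 36]
Count of nodes with exactly one child: 3


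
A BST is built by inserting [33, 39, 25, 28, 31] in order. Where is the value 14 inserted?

Starting tree (level order): [33, 25, 39, None, 28, None, None, None, 31]
Insertion path: 33 -> 25
Result: insert 14 as left child of 25
Final tree (level order): [33, 25, 39, 14, 28, None, None, None, None, None, 31]


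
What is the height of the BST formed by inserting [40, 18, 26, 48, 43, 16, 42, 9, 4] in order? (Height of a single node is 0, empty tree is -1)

Insertion order: [40, 18, 26, 48, 43, 16, 42, 9, 4]
Tree (level-order array): [40, 18, 48, 16, 26, 43, None, 9, None, None, None, 42, None, 4]
Compute height bottom-up (empty subtree = -1):
  height(4) = 1 + max(-1, -1) = 0
  height(9) = 1 + max(0, -1) = 1
  height(16) = 1 + max(1, -1) = 2
  height(26) = 1 + max(-1, -1) = 0
  height(18) = 1 + max(2, 0) = 3
  height(42) = 1 + max(-1, -1) = 0
  height(43) = 1 + max(0, -1) = 1
  height(48) = 1 + max(1, -1) = 2
  height(40) = 1 + max(3, 2) = 4
Height = 4


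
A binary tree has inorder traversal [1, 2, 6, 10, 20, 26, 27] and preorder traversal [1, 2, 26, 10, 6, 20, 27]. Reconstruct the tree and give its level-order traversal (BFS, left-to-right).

Inorder:  [1, 2, 6, 10, 20, 26, 27]
Preorder: [1, 2, 26, 10, 6, 20, 27]
Algorithm: preorder visits root first, so consume preorder in order;
for each root, split the current inorder slice at that value into
left-subtree inorder and right-subtree inorder, then recurse.
Recursive splits:
  root=1; inorder splits into left=[], right=[2, 6, 10, 20, 26, 27]
  root=2; inorder splits into left=[], right=[6, 10, 20, 26, 27]
  root=26; inorder splits into left=[6, 10, 20], right=[27]
  root=10; inorder splits into left=[6], right=[20]
  root=6; inorder splits into left=[], right=[]
  root=20; inorder splits into left=[], right=[]
  root=27; inorder splits into left=[], right=[]
Reconstructed level-order: [1, 2, 26, 10, 27, 6, 20]


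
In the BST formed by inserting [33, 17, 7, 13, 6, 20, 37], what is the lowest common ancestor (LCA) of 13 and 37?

Tree insertion order: [33, 17, 7, 13, 6, 20, 37]
Tree (level-order array): [33, 17, 37, 7, 20, None, None, 6, 13]
In a BST, the LCA of p=13, q=37 is the first node v on the
root-to-leaf path with p <= v <= q (go left if both < v, right if both > v).
Walk from root:
  at 33: 13 <= 33 <= 37, this is the LCA
LCA = 33


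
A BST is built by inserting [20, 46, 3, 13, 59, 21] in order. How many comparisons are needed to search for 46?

Search path for 46: 20 -> 46
Found: True
Comparisons: 2


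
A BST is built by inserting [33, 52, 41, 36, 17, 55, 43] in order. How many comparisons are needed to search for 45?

Search path for 45: 33 -> 52 -> 41 -> 43
Found: False
Comparisons: 4


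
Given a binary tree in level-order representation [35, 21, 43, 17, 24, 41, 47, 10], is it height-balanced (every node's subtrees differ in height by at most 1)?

Tree (level-order array): [35, 21, 43, 17, 24, 41, 47, 10]
Definition: a tree is height-balanced if, at every node, |h(left) - h(right)| <= 1 (empty subtree has height -1).
Bottom-up per-node check:
  node 10: h_left=-1, h_right=-1, diff=0 [OK], height=0
  node 17: h_left=0, h_right=-1, diff=1 [OK], height=1
  node 24: h_left=-1, h_right=-1, diff=0 [OK], height=0
  node 21: h_left=1, h_right=0, diff=1 [OK], height=2
  node 41: h_left=-1, h_right=-1, diff=0 [OK], height=0
  node 47: h_left=-1, h_right=-1, diff=0 [OK], height=0
  node 43: h_left=0, h_right=0, diff=0 [OK], height=1
  node 35: h_left=2, h_right=1, diff=1 [OK], height=3
All nodes satisfy the balance condition.
Result: Balanced


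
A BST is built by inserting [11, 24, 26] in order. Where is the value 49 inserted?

Starting tree (level order): [11, None, 24, None, 26]
Insertion path: 11 -> 24 -> 26
Result: insert 49 as right child of 26
Final tree (level order): [11, None, 24, None, 26, None, 49]


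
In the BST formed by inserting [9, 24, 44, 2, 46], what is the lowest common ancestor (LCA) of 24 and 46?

Tree insertion order: [9, 24, 44, 2, 46]
Tree (level-order array): [9, 2, 24, None, None, None, 44, None, 46]
In a BST, the LCA of p=24, q=46 is the first node v on the
root-to-leaf path with p <= v <= q (go left if both < v, right if both > v).
Walk from root:
  at 9: both 24 and 46 > 9, go right
  at 24: 24 <= 24 <= 46, this is the LCA
LCA = 24


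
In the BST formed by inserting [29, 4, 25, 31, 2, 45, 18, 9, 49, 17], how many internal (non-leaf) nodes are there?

Tree built from: [29, 4, 25, 31, 2, 45, 18, 9, 49, 17]
Tree (level-order array): [29, 4, 31, 2, 25, None, 45, None, None, 18, None, None, 49, 9, None, None, None, None, 17]
Rule: An internal node has at least one child.
Per-node child counts:
  node 29: 2 child(ren)
  node 4: 2 child(ren)
  node 2: 0 child(ren)
  node 25: 1 child(ren)
  node 18: 1 child(ren)
  node 9: 1 child(ren)
  node 17: 0 child(ren)
  node 31: 1 child(ren)
  node 45: 1 child(ren)
  node 49: 0 child(ren)
Matching nodes: [29, 4, 25, 18, 9, 31, 45]
Count of internal (non-leaf) nodes: 7


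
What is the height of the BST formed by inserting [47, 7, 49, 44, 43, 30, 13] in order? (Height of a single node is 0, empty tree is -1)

Insertion order: [47, 7, 49, 44, 43, 30, 13]
Tree (level-order array): [47, 7, 49, None, 44, None, None, 43, None, 30, None, 13]
Compute height bottom-up (empty subtree = -1):
  height(13) = 1 + max(-1, -1) = 0
  height(30) = 1 + max(0, -1) = 1
  height(43) = 1 + max(1, -1) = 2
  height(44) = 1 + max(2, -1) = 3
  height(7) = 1 + max(-1, 3) = 4
  height(49) = 1 + max(-1, -1) = 0
  height(47) = 1 + max(4, 0) = 5
Height = 5


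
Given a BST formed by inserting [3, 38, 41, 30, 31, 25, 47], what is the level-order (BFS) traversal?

Tree insertion order: [3, 38, 41, 30, 31, 25, 47]
Tree (level-order array): [3, None, 38, 30, 41, 25, 31, None, 47]
BFS from the root, enqueuing left then right child of each popped node:
  queue [3] -> pop 3, enqueue [38], visited so far: [3]
  queue [38] -> pop 38, enqueue [30, 41], visited so far: [3, 38]
  queue [30, 41] -> pop 30, enqueue [25, 31], visited so far: [3, 38, 30]
  queue [41, 25, 31] -> pop 41, enqueue [47], visited so far: [3, 38, 30, 41]
  queue [25, 31, 47] -> pop 25, enqueue [none], visited so far: [3, 38, 30, 41, 25]
  queue [31, 47] -> pop 31, enqueue [none], visited so far: [3, 38, 30, 41, 25, 31]
  queue [47] -> pop 47, enqueue [none], visited so far: [3, 38, 30, 41, 25, 31, 47]
Result: [3, 38, 30, 41, 25, 31, 47]


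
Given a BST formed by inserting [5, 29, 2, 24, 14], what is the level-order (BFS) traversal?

Tree insertion order: [5, 29, 2, 24, 14]
Tree (level-order array): [5, 2, 29, None, None, 24, None, 14]
BFS from the root, enqueuing left then right child of each popped node:
  queue [5] -> pop 5, enqueue [2, 29], visited so far: [5]
  queue [2, 29] -> pop 2, enqueue [none], visited so far: [5, 2]
  queue [29] -> pop 29, enqueue [24], visited so far: [5, 2, 29]
  queue [24] -> pop 24, enqueue [14], visited so far: [5, 2, 29, 24]
  queue [14] -> pop 14, enqueue [none], visited so far: [5, 2, 29, 24, 14]
Result: [5, 2, 29, 24, 14]


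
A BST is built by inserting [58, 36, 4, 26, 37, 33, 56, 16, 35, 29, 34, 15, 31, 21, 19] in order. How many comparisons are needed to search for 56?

Search path for 56: 58 -> 36 -> 37 -> 56
Found: True
Comparisons: 4


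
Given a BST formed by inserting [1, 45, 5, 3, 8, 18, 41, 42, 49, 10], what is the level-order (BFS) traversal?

Tree insertion order: [1, 45, 5, 3, 8, 18, 41, 42, 49, 10]
Tree (level-order array): [1, None, 45, 5, 49, 3, 8, None, None, None, None, None, 18, 10, 41, None, None, None, 42]
BFS from the root, enqueuing left then right child of each popped node:
  queue [1] -> pop 1, enqueue [45], visited so far: [1]
  queue [45] -> pop 45, enqueue [5, 49], visited so far: [1, 45]
  queue [5, 49] -> pop 5, enqueue [3, 8], visited so far: [1, 45, 5]
  queue [49, 3, 8] -> pop 49, enqueue [none], visited so far: [1, 45, 5, 49]
  queue [3, 8] -> pop 3, enqueue [none], visited so far: [1, 45, 5, 49, 3]
  queue [8] -> pop 8, enqueue [18], visited so far: [1, 45, 5, 49, 3, 8]
  queue [18] -> pop 18, enqueue [10, 41], visited so far: [1, 45, 5, 49, 3, 8, 18]
  queue [10, 41] -> pop 10, enqueue [none], visited so far: [1, 45, 5, 49, 3, 8, 18, 10]
  queue [41] -> pop 41, enqueue [42], visited so far: [1, 45, 5, 49, 3, 8, 18, 10, 41]
  queue [42] -> pop 42, enqueue [none], visited so far: [1, 45, 5, 49, 3, 8, 18, 10, 41, 42]
Result: [1, 45, 5, 49, 3, 8, 18, 10, 41, 42]


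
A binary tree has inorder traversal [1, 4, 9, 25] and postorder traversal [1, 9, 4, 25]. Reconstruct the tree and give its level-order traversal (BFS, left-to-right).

Inorder:   [1, 4, 9, 25]
Postorder: [1, 9, 4, 25]
Algorithm: postorder visits root last, so walk postorder right-to-left;
each value is the root of the current inorder slice — split it at that
value, recurse on the right subtree first, then the left.
Recursive splits:
  root=25; inorder splits into left=[1, 4, 9], right=[]
  root=4; inorder splits into left=[1], right=[9]
  root=9; inorder splits into left=[], right=[]
  root=1; inorder splits into left=[], right=[]
Reconstructed level-order: [25, 4, 1, 9]


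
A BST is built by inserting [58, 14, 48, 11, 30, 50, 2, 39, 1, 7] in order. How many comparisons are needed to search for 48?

Search path for 48: 58 -> 14 -> 48
Found: True
Comparisons: 3


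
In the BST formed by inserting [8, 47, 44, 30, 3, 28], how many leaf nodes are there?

Tree built from: [8, 47, 44, 30, 3, 28]
Tree (level-order array): [8, 3, 47, None, None, 44, None, 30, None, 28]
Rule: A leaf has 0 children.
Per-node child counts:
  node 8: 2 child(ren)
  node 3: 0 child(ren)
  node 47: 1 child(ren)
  node 44: 1 child(ren)
  node 30: 1 child(ren)
  node 28: 0 child(ren)
Matching nodes: [3, 28]
Count of leaf nodes: 2


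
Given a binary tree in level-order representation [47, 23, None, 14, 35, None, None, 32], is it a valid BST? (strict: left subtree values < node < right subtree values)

Level-order array: [47, 23, None, 14, 35, None, None, 32]
Validate using subtree bounds (lo, hi): at each node, require lo < value < hi,
then recurse left with hi=value and right with lo=value.
Preorder trace (stopping at first violation):
  at node 47 with bounds (-inf, +inf): OK
  at node 23 with bounds (-inf, 47): OK
  at node 14 with bounds (-inf, 23): OK
  at node 35 with bounds (23, 47): OK
  at node 32 with bounds (23, 35): OK
No violation found at any node.
Result: Valid BST


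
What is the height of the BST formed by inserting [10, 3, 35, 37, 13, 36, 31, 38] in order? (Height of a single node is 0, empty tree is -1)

Insertion order: [10, 3, 35, 37, 13, 36, 31, 38]
Tree (level-order array): [10, 3, 35, None, None, 13, 37, None, 31, 36, 38]
Compute height bottom-up (empty subtree = -1):
  height(3) = 1 + max(-1, -1) = 0
  height(31) = 1 + max(-1, -1) = 0
  height(13) = 1 + max(-1, 0) = 1
  height(36) = 1 + max(-1, -1) = 0
  height(38) = 1 + max(-1, -1) = 0
  height(37) = 1 + max(0, 0) = 1
  height(35) = 1 + max(1, 1) = 2
  height(10) = 1 + max(0, 2) = 3
Height = 3


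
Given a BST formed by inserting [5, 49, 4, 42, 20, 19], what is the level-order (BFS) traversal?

Tree insertion order: [5, 49, 4, 42, 20, 19]
Tree (level-order array): [5, 4, 49, None, None, 42, None, 20, None, 19]
BFS from the root, enqueuing left then right child of each popped node:
  queue [5] -> pop 5, enqueue [4, 49], visited so far: [5]
  queue [4, 49] -> pop 4, enqueue [none], visited so far: [5, 4]
  queue [49] -> pop 49, enqueue [42], visited so far: [5, 4, 49]
  queue [42] -> pop 42, enqueue [20], visited so far: [5, 4, 49, 42]
  queue [20] -> pop 20, enqueue [19], visited so far: [5, 4, 49, 42, 20]
  queue [19] -> pop 19, enqueue [none], visited so far: [5, 4, 49, 42, 20, 19]
Result: [5, 4, 49, 42, 20, 19]


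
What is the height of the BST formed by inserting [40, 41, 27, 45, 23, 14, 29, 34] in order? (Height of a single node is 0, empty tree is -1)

Insertion order: [40, 41, 27, 45, 23, 14, 29, 34]
Tree (level-order array): [40, 27, 41, 23, 29, None, 45, 14, None, None, 34]
Compute height bottom-up (empty subtree = -1):
  height(14) = 1 + max(-1, -1) = 0
  height(23) = 1 + max(0, -1) = 1
  height(34) = 1 + max(-1, -1) = 0
  height(29) = 1 + max(-1, 0) = 1
  height(27) = 1 + max(1, 1) = 2
  height(45) = 1 + max(-1, -1) = 0
  height(41) = 1 + max(-1, 0) = 1
  height(40) = 1 + max(2, 1) = 3
Height = 3


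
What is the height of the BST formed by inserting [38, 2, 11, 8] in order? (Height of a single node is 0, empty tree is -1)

Insertion order: [38, 2, 11, 8]
Tree (level-order array): [38, 2, None, None, 11, 8]
Compute height bottom-up (empty subtree = -1):
  height(8) = 1 + max(-1, -1) = 0
  height(11) = 1 + max(0, -1) = 1
  height(2) = 1 + max(-1, 1) = 2
  height(38) = 1 + max(2, -1) = 3
Height = 3


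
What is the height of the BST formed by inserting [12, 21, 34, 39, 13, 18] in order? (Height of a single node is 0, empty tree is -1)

Insertion order: [12, 21, 34, 39, 13, 18]
Tree (level-order array): [12, None, 21, 13, 34, None, 18, None, 39]
Compute height bottom-up (empty subtree = -1):
  height(18) = 1 + max(-1, -1) = 0
  height(13) = 1 + max(-1, 0) = 1
  height(39) = 1 + max(-1, -1) = 0
  height(34) = 1 + max(-1, 0) = 1
  height(21) = 1 + max(1, 1) = 2
  height(12) = 1 + max(-1, 2) = 3
Height = 3


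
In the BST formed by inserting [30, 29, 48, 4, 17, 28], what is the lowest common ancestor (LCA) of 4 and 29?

Tree insertion order: [30, 29, 48, 4, 17, 28]
Tree (level-order array): [30, 29, 48, 4, None, None, None, None, 17, None, 28]
In a BST, the LCA of p=4, q=29 is the first node v on the
root-to-leaf path with p <= v <= q (go left if both < v, right if both > v).
Walk from root:
  at 30: both 4 and 29 < 30, go left
  at 29: 4 <= 29 <= 29, this is the LCA
LCA = 29


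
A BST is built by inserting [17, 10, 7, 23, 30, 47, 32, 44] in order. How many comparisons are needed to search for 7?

Search path for 7: 17 -> 10 -> 7
Found: True
Comparisons: 3


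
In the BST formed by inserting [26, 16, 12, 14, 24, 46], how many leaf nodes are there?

Tree built from: [26, 16, 12, 14, 24, 46]
Tree (level-order array): [26, 16, 46, 12, 24, None, None, None, 14]
Rule: A leaf has 0 children.
Per-node child counts:
  node 26: 2 child(ren)
  node 16: 2 child(ren)
  node 12: 1 child(ren)
  node 14: 0 child(ren)
  node 24: 0 child(ren)
  node 46: 0 child(ren)
Matching nodes: [14, 24, 46]
Count of leaf nodes: 3


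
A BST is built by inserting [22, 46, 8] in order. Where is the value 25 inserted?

Starting tree (level order): [22, 8, 46]
Insertion path: 22 -> 46
Result: insert 25 as left child of 46
Final tree (level order): [22, 8, 46, None, None, 25]


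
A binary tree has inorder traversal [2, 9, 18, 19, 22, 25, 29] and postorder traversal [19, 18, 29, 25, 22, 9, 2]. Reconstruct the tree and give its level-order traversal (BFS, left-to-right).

Inorder:   [2, 9, 18, 19, 22, 25, 29]
Postorder: [19, 18, 29, 25, 22, 9, 2]
Algorithm: postorder visits root last, so walk postorder right-to-left;
each value is the root of the current inorder slice — split it at that
value, recurse on the right subtree first, then the left.
Recursive splits:
  root=2; inorder splits into left=[], right=[9, 18, 19, 22, 25, 29]
  root=9; inorder splits into left=[], right=[18, 19, 22, 25, 29]
  root=22; inorder splits into left=[18, 19], right=[25, 29]
  root=25; inorder splits into left=[], right=[29]
  root=29; inorder splits into left=[], right=[]
  root=18; inorder splits into left=[], right=[19]
  root=19; inorder splits into left=[], right=[]
Reconstructed level-order: [2, 9, 22, 18, 25, 19, 29]


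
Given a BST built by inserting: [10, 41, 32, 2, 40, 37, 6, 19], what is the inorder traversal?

Tree insertion order: [10, 41, 32, 2, 40, 37, 6, 19]
Tree (level-order array): [10, 2, 41, None, 6, 32, None, None, None, 19, 40, None, None, 37]
Inorder traversal: [2, 6, 10, 19, 32, 37, 40, 41]


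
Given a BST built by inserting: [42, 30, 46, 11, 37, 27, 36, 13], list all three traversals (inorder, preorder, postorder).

Tree insertion order: [42, 30, 46, 11, 37, 27, 36, 13]
Tree (level-order array): [42, 30, 46, 11, 37, None, None, None, 27, 36, None, 13]
Inorder (L, root, R): [11, 13, 27, 30, 36, 37, 42, 46]
Preorder (root, L, R): [42, 30, 11, 27, 13, 37, 36, 46]
Postorder (L, R, root): [13, 27, 11, 36, 37, 30, 46, 42]


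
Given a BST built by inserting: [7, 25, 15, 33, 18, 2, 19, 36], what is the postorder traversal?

Tree insertion order: [7, 25, 15, 33, 18, 2, 19, 36]
Tree (level-order array): [7, 2, 25, None, None, 15, 33, None, 18, None, 36, None, 19]
Postorder traversal: [2, 19, 18, 15, 36, 33, 25, 7]


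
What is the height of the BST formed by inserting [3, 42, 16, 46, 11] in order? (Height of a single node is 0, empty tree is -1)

Insertion order: [3, 42, 16, 46, 11]
Tree (level-order array): [3, None, 42, 16, 46, 11]
Compute height bottom-up (empty subtree = -1):
  height(11) = 1 + max(-1, -1) = 0
  height(16) = 1 + max(0, -1) = 1
  height(46) = 1 + max(-1, -1) = 0
  height(42) = 1 + max(1, 0) = 2
  height(3) = 1 + max(-1, 2) = 3
Height = 3


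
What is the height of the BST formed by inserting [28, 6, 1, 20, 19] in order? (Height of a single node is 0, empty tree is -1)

Insertion order: [28, 6, 1, 20, 19]
Tree (level-order array): [28, 6, None, 1, 20, None, None, 19]
Compute height bottom-up (empty subtree = -1):
  height(1) = 1 + max(-1, -1) = 0
  height(19) = 1 + max(-1, -1) = 0
  height(20) = 1 + max(0, -1) = 1
  height(6) = 1 + max(0, 1) = 2
  height(28) = 1 + max(2, -1) = 3
Height = 3


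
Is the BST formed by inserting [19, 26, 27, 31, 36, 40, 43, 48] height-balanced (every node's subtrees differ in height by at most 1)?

Tree (level-order array): [19, None, 26, None, 27, None, 31, None, 36, None, 40, None, 43, None, 48]
Definition: a tree is height-balanced if, at every node, |h(left) - h(right)| <= 1 (empty subtree has height -1).
Bottom-up per-node check:
  node 48: h_left=-1, h_right=-1, diff=0 [OK], height=0
  node 43: h_left=-1, h_right=0, diff=1 [OK], height=1
  node 40: h_left=-1, h_right=1, diff=2 [FAIL (|-1-1|=2 > 1)], height=2
  node 36: h_left=-1, h_right=2, diff=3 [FAIL (|-1-2|=3 > 1)], height=3
  node 31: h_left=-1, h_right=3, diff=4 [FAIL (|-1-3|=4 > 1)], height=4
  node 27: h_left=-1, h_right=4, diff=5 [FAIL (|-1-4|=5 > 1)], height=5
  node 26: h_left=-1, h_right=5, diff=6 [FAIL (|-1-5|=6 > 1)], height=6
  node 19: h_left=-1, h_right=6, diff=7 [FAIL (|-1-6|=7 > 1)], height=7
Node 40 violates the condition: |-1 - 1| = 2 > 1.
Result: Not balanced


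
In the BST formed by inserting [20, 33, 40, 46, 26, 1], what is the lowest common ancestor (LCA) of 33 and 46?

Tree insertion order: [20, 33, 40, 46, 26, 1]
Tree (level-order array): [20, 1, 33, None, None, 26, 40, None, None, None, 46]
In a BST, the LCA of p=33, q=46 is the first node v on the
root-to-leaf path with p <= v <= q (go left if both < v, right if both > v).
Walk from root:
  at 20: both 33 and 46 > 20, go right
  at 33: 33 <= 33 <= 46, this is the LCA
LCA = 33


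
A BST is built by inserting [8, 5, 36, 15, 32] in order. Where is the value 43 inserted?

Starting tree (level order): [8, 5, 36, None, None, 15, None, None, 32]
Insertion path: 8 -> 36
Result: insert 43 as right child of 36
Final tree (level order): [8, 5, 36, None, None, 15, 43, None, 32]


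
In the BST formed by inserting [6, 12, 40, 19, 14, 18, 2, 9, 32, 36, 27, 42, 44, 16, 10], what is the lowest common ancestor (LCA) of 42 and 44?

Tree insertion order: [6, 12, 40, 19, 14, 18, 2, 9, 32, 36, 27, 42, 44, 16, 10]
Tree (level-order array): [6, 2, 12, None, None, 9, 40, None, 10, 19, 42, None, None, 14, 32, None, 44, None, 18, 27, 36, None, None, 16]
In a BST, the LCA of p=42, q=44 is the first node v on the
root-to-leaf path with p <= v <= q (go left if both < v, right if both > v).
Walk from root:
  at 6: both 42 and 44 > 6, go right
  at 12: both 42 and 44 > 12, go right
  at 40: both 42 and 44 > 40, go right
  at 42: 42 <= 42 <= 44, this is the LCA
LCA = 42


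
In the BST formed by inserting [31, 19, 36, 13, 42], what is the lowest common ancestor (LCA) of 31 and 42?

Tree insertion order: [31, 19, 36, 13, 42]
Tree (level-order array): [31, 19, 36, 13, None, None, 42]
In a BST, the LCA of p=31, q=42 is the first node v on the
root-to-leaf path with p <= v <= q (go left if both < v, right if both > v).
Walk from root:
  at 31: 31 <= 31 <= 42, this is the LCA
LCA = 31


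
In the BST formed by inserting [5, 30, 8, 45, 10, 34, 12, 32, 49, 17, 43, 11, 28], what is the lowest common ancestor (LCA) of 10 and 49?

Tree insertion order: [5, 30, 8, 45, 10, 34, 12, 32, 49, 17, 43, 11, 28]
Tree (level-order array): [5, None, 30, 8, 45, None, 10, 34, 49, None, 12, 32, 43, None, None, 11, 17, None, None, None, None, None, None, None, 28]
In a BST, the LCA of p=10, q=49 is the first node v on the
root-to-leaf path with p <= v <= q (go left if both < v, right if both > v).
Walk from root:
  at 5: both 10 and 49 > 5, go right
  at 30: 10 <= 30 <= 49, this is the LCA
LCA = 30


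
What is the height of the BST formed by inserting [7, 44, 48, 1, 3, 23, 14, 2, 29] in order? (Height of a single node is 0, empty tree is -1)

Insertion order: [7, 44, 48, 1, 3, 23, 14, 2, 29]
Tree (level-order array): [7, 1, 44, None, 3, 23, 48, 2, None, 14, 29]
Compute height bottom-up (empty subtree = -1):
  height(2) = 1 + max(-1, -1) = 0
  height(3) = 1 + max(0, -1) = 1
  height(1) = 1 + max(-1, 1) = 2
  height(14) = 1 + max(-1, -1) = 0
  height(29) = 1 + max(-1, -1) = 0
  height(23) = 1 + max(0, 0) = 1
  height(48) = 1 + max(-1, -1) = 0
  height(44) = 1 + max(1, 0) = 2
  height(7) = 1 + max(2, 2) = 3
Height = 3


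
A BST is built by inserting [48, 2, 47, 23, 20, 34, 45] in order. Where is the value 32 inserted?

Starting tree (level order): [48, 2, None, None, 47, 23, None, 20, 34, None, None, None, 45]
Insertion path: 48 -> 2 -> 47 -> 23 -> 34
Result: insert 32 as left child of 34
Final tree (level order): [48, 2, None, None, 47, 23, None, 20, 34, None, None, 32, 45]


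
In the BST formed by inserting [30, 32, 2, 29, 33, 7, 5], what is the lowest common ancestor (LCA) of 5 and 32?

Tree insertion order: [30, 32, 2, 29, 33, 7, 5]
Tree (level-order array): [30, 2, 32, None, 29, None, 33, 7, None, None, None, 5]
In a BST, the LCA of p=5, q=32 is the first node v on the
root-to-leaf path with p <= v <= q (go left if both < v, right if both > v).
Walk from root:
  at 30: 5 <= 30 <= 32, this is the LCA
LCA = 30


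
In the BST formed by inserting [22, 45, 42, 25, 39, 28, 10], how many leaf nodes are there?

Tree built from: [22, 45, 42, 25, 39, 28, 10]
Tree (level-order array): [22, 10, 45, None, None, 42, None, 25, None, None, 39, 28]
Rule: A leaf has 0 children.
Per-node child counts:
  node 22: 2 child(ren)
  node 10: 0 child(ren)
  node 45: 1 child(ren)
  node 42: 1 child(ren)
  node 25: 1 child(ren)
  node 39: 1 child(ren)
  node 28: 0 child(ren)
Matching nodes: [10, 28]
Count of leaf nodes: 2


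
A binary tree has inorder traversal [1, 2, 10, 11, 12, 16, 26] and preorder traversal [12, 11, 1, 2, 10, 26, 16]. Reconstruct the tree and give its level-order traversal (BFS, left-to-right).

Inorder:  [1, 2, 10, 11, 12, 16, 26]
Preorder: [12, 11, 1, 2, 10, 26, 16]
Algorithm: preorder visits root first, so consume preorder in order;
for each root, split the current inorder slice at that value into
left-subtree inorder and right-subtree inorder, then recurse.
Recursive splits:
  root=12; inorder splits into left=[1, 2, 10, 11], right=[16, 26]
  root=11; inorder splits into left=[1, 2, 10], right=[]
  root=1; inorder splits into left=[], right=[2, 10]
  root=2; inorder splits into left=[], right=[10]
  root=10; inorder splits into left=[], right=[]
  root=26; inorder splits into left=[16], right=[]
  root=16; inorder splits into left=[], right=[]
Reconstructed level-order: [12, 11, 26, 1, 16, 2, 10]


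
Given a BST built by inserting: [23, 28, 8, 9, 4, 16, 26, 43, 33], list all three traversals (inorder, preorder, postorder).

Tree insertion order: [23, 28, 8, 9, 4, 16, 26, 43, 33]
Tree (level-order array): [23, 8, 28, 4, 9, 26, 43, None, None, None, 16, None, None, 33]
Inorder (L, root, R): [4, 8, 9, 16, 23, 26, 28, 33, 43]
Preorder (root, L, R): [23, 8, 4, 9, 16, 28, 26, 43, 33]
Postorder (L, R, root): [4, 16, 9, 8, 26, 33, 43, 28, 23]


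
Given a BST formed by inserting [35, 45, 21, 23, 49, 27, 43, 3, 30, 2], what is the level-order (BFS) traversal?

Tree insertion order: [35, 45, 21, 23, 49, 27, 43, 3, 30, 2]
Tree (level-order array): [35, 21, 45, 3, 23, 43, 49, 2, None, None, 27, None, None, None, None, None, None, None, 30]
BFS from the root, enqueuing left then right child of each popped node:
  queue [35] -> pop 35, enqueue [21, 45], visited so far: [35]
  queue [21, 45] -> pop 21, enqueue [3, 23], visited so far: [35, 21]
  queue [45, 3, 23] -> pop 45, enqueue [43, 49], visited so far: [35, 21, 45]
  queue [3, 23, 43, 49] -> pop 3, enqueue [2], visited so far: [35, 21, 45, 3]
  queue [23, 43, 49, 2] -> pop 23, enqueue [27], visited so far: [35, 21, 45, 3, 23]
  queue [43, 49, 2, 27] -> pop 43, enqueue [none], visited so far: [35, 21, 45, 3, 23, 43]
  queue [49, 2, 27] -> pop 49, enqueue [none], visited so far: [35, 21, 45, 3, 23, 43, 49]
  queue [2, 27] -> pop 2, enqueue [none], visited so far: [35, 21, 45, 3, 23, 43, 49, 2]
  queue [27] -> pop 27, enqueue [30], visited so far: [35, 21, 45, 3, 23, 43, 49, 2, 27]
  queue [30] -> pop 30, enqueue [none], visited so far: [35, 21, 45, 3, 23, 43, 49, 2, 27, 30]
Result: [35, 21, 45, 3, 23, 43, 49, 2, 27, 30]


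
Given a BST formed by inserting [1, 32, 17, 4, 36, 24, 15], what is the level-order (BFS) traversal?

Tree insertion order: [1, 32, 17, 4, 36, 24, 15]
Tree (level-order array): [1, None, 32, 17, 36, 4, 24, None, None, None, 15]
BFS from the root, enqueuing left then right child of each popped node:
  queue [1] -> pop 1, enqueue [32], visited so far: [1]
  queue [32] -> pop 32, enqueue [17, 36], visited so far: [1, 32]
  queue [17, 36] -> pop 17, enqueue [4, 24], visited so far: [1, 32, 17]
  queue [36, 4, 24] -> pop 36, enqueue [none], visited so far: [1, 32, 17, 36]
  queue [4, 24] -> pop 4, enqueue [15], visited so far: [1, 32, 17, 36, 4]
  queue [24, 15] -> pop 24, enqueue [none], visited so far: [1, 32, 17, 36, 4, 24]
  queue [15] -> pop 15, enqueue [none], visited so far: [1, 32, 17, 36, 4, 24, 15]
Result: [1, 32, 17, 36, 4, 24, 15]
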